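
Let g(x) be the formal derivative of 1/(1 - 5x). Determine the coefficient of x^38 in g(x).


Differentiate termwise: d/dx sum_{k>=0} 5^k x^k = sum_{k>=1} k 5^k x^(k-1) = sum_{j>=0} (j+1) 5^(j+1) x^j.
Equivalently, d/dx [1/(1 - 5x)] = 5/(1 - 5x)^2.
For j = 38: 39 * 5^39 = 39 * 1818989403545856475830078125 = 70940586738288402557373046875.

70940586738288402557373046875


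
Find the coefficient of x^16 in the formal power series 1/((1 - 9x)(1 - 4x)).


By partial fractions or Cauchy convolution:
The coefficient equals sum_{k=0}^{16} 9^k * 4^(16-k).
= 3335432903959477

3335432903959477


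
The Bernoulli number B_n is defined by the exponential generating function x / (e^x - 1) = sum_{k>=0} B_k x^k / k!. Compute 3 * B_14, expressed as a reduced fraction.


Bernoulli numbers can also be computed recursively via B_0 = 1 and sum_{j=0}^{m} C(m+1, j) B_j = 0 for m >= 1. Odd-index Bernoulli numbers vanish for k >= 3.
Computing B_14 = 7/6, so 3 * B_14 = 3 * 7/6 = 7/2.

7/2


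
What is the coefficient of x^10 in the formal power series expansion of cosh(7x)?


The Maclaurin series is cosh(t) = sum_{m>=0} t^(2m) / (2m)!, so substituting t = 7x, only even powers of x are nonzero, with coefficient of x^(2m) equal to 7^(2m) / (2m)!.
For x^10 the coefficient is 7^10/10! = 282475249/3628800 = 40353607/518400.

40353607/518400


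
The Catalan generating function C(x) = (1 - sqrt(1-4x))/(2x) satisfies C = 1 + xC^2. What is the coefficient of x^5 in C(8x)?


Substituting x -> 8x scales the n-th coefficient by 8^n, so [x^5] C(8x) = 8^5 * C_5.
C_5 = C(2*5, 5)/(6) = 252/6 = 42.
So 8^5 * 42 = 32768 * 42 = 1376256.

1376256


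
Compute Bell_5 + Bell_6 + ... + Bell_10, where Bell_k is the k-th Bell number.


Recall Bell_k counts set partitions of a k-set (with Bell_0 = 1 by convention).
Bell_5 through Bell_10: 52, 203, 877, 4140, 21147, 115975
Sum = 52 + 203 + 877 + 4140 + 21147 + 115975 = 142394.

142394


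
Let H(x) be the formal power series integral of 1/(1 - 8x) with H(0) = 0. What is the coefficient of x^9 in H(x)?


1/(1 - 8x) = sum_{k>=0} 8^k x^k. Integrating termwise with H(0) = 0:
H(x) = sum_{k>=0} 8^k x^(k+1) / (k+1) = sum_{m>=1} 8^(m-1) x^m / m.
For m = 9: 8^8/9 = 16777216/9 = 16777216/9.

16777216/9


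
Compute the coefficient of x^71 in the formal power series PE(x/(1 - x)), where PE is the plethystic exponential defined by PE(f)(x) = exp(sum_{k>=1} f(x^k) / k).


For f(x) = x/(1 - x) we have
sum_{k>=1} f(x^k) / k = sum_{k>=1} (1/k) * x^k / (1 - x^k) = sum_{k, m >= 1} x^(k m) / k,
which after exponentiating simplifies to
PE(x/(1 - x)) = prod_{k>=1} 1 / (1 - x^k).
This is the generating function for the partition function p(n), so the coefficient of x^71 is p(71).
Computing p(71) by dynamic programming over parts 1, 2, ..., 71: p(71) = 4697205.

4697205


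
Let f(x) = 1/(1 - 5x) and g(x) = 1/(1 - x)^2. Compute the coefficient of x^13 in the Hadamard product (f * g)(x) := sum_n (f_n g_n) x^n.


f has coefficients f_k = 5^k. For g = 1/(1 - x)^2 the coefficient is g_k = C(k + 1, 1) = k + 1. The Hadamard coefficient is (f * g)_k = 5^k * (k + 1).
For k = 13: 5^13 * 14 = 1220703125 * 14 = 17089843750.

17089843750


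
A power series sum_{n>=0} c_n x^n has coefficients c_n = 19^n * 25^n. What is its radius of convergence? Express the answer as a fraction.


By the root test (Cauchy-Hadamard), the radius is R = 1 / limsup_n |c_n|^(1/n).
Here |c_n|^(1/n) = (19^n * 25^n)^(1/n) = 19 * 25 = 475 for all n.
So R = 1/475 = 1/475.

1/475


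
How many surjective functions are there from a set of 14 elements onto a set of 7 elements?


By inclusion-exclusion on which target elements are missed, the number of surjections from an n-set onto a k-set is
surj(n, k) = sum_{j=0}^{k} (-1)^j C(k, j) (k - j)^n.
Equivalently surj(n, k) = k! * S(n, k), where S(n, k) is the Stirling number of the second kind.
For n = 14, k = 7:
S(14, 7) = 49329280, so
surj = 7! * 49329280 = 5040 * 49329280 = 248619571200.

248619571200


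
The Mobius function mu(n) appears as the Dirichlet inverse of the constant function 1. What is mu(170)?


170 = 2 * 5 * 17 (all distinct primes).
mu(170) = (-1)^3 = -1

-1


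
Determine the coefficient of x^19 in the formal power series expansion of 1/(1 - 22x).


The geometric series identity gives 1/(1 - c x) = sum_{k>=0} c^k x^k, so the coefficient of x^k is c^k.
Here c = 22 and k = 19.
Computing: 22^19 = 32064977213018365645815808

32064977213018365645815808


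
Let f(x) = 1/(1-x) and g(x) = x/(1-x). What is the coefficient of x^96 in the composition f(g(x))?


First simplify the composition: f(g(x)) = 1/(1 - x/(1-x)) = (1-x)/((1-x) - x) = (1-x)/(1-2x).
Now extract the coefficient. Write (1-x)/(1-2x) = 1/(1-2x) - x/(1-2x).
The coefficient of x^n in 1/(1-2x) is 2^n, and in x/(1-2x) is 2^(n-1) (for n >= 1).
So the coefficient of x^96 is 2^96 - 2^95 = 79228162514264337593543950336 - 39614081257132168796771975168 = 39614081257132168796771975168.

39614081257132168796771975168


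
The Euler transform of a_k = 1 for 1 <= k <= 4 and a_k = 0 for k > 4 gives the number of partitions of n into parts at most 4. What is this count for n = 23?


Partitions of 23 into parts at most 4:
Using generating function (1-x)^(-1)(1-x^2)^(-1)...(1-x^4)^(-1),
the coefficient of x^23 = 150

150


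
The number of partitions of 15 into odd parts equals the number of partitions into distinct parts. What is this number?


Computing partitions of 15 into odd parts (1, 3, 5, ...):
Using the generating function prod_{k>=0} 1/(1-x^(2k+1)),
the count is 27

27


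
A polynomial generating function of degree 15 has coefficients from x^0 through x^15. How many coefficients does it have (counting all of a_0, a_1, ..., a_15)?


A polynomial of degree 15 takes the form a_0 + a_1 x + ... + a_15 x^15.
The number of coefficients is 15 + 1 = 16.

16


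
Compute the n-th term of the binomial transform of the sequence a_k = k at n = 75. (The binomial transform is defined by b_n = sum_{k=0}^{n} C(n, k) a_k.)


With a_k = k, b_n = sum_{k=0}^{n} C(n, k) k. Using k * C(n, k) = n * C(n-1, k-1) gives b_n = n * sum_{k>=1} C(n-1, k-1) = n * 2^(n-1).
For n = 75: 75 * 2^74 = 75 * 18889465931478580854784 = 1416709944860893564108800.

1416709944860893564108800


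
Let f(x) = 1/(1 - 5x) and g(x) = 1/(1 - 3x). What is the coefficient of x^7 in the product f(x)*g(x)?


The coefficient of x^n in f*g is the Cauchy product: sum_{k=0}^{n} a^k * b^(n-k).
With a=5, b=3, n=7:
sum_{k=0}^{7} 5^k * 3^(7-k)
= 192032

192032


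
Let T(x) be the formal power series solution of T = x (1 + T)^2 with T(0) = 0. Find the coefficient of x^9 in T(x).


Apply the Lagrange inversion formula: if T = x * phi(T) with phi(t) = (1 + t)^2, then [x^n] T = (1/n) [t^(n-1)] phi(t)^n = (1/n) [t^(n-1)] (1 + t)^(2n) = (1/n) C(2n, n-1).
Using the identity C(2n, n-1) = C(2n, n) * n / (n+1), the unscaled factor equals C(2n, n) / (n+1) = C_n, the n-th Catalan number.
For n = 9: C_9 = C(18, 9) / 10 = 48620/10 = 4862 = 4862.

4862


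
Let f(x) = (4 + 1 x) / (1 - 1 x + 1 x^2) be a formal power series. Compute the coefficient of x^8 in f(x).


Write f(x) = sum_{k>=0} a_k x^k. Multiplying both sides by 1 - 1 x + 1 x^2 gives
(1 - 1 x + 1 x^2) sum_{k>=0} a_k x^k = 4 + 1 x.
Matching coefficients:
 x^0: a_0 = 4
 x^1: a_1 - 1 a_0 = 1  =>  a_1 = 1*4 + 1 = 5
 x^k (k >= 2): a_k = 1 a_{k-1} - 1 a_{k-2}.
Iterating: a_2 = 1, a_3 = -4, a_4 = -5, a_5 = -1, a_6 = 4, a_7 = 5, a_8 = 1.
So the coefficient of x^8 is 1.

1


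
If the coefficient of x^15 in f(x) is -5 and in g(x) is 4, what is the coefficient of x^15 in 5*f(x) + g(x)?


Scalar multiplication scales coefficients: 5 * -5 = -25.
Then add the g coefficient: -25 + 4
= -21

-21


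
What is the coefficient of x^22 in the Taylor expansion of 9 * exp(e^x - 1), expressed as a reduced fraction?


exp(e^x - 1) = sum_{k>=0} Bell_k x^k / k!, where Bell_k is the k-th Bell number.
So the coefficient of x^22 is 9 * Bell_22 / 22!.
Computing: Bell_22 = 4506715738447323 and 22! = 1124000727777607680000, giving
9 * 4506715738447323/1124000727777607680000 = 88366975263673/2448803328491520000.

88366975263673/2448803328491520000


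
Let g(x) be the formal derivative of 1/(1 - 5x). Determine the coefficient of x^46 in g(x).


Differentiate termwise: d/dx sum_{k>=0} 5^k x^k = sum_{k>=1} k 5^k x^(k-1) = sum_{j>=0} (j+1) 5^(j+1) x^j.
Equivalently, d/dx [1/(1 - 5x)] = 5/(1 - 5x)^2.
For j = 46: 47 * 5^47 = 47 * 710542735760100185871124267578125 = 33395508580724708735942840576171875.

33395508580724708735942840576171875


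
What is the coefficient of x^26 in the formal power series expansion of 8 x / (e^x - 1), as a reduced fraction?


The exponential generating function for Bernoulli numbers is
x / (e^x - 1) = sum_{k>=0} B_k x^k / k!.
So the coefficient of x^26 in 8 x / (e^x - 1) is 8 B_26 / 26!.
Computing: B_26 = 8553103/6, 26! = 403291461126605635584000000, giving
8 * 8553103/6 / 403291461126605635584000000 = 657931/23266815064996478976000000.

657931/23266815064996478976000000


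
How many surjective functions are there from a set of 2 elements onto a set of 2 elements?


By inclusion-exclusion on which target elements are missed, the number of surjections from an n-set onto a k-set is
surj(n, k) = sum_{j=0}^{k} (-1)^j C(k, j) (k - j)^n.
Equivalently surj(n, k) = k! * S(n, k), where S(n, k) is the Stirling number of the second kind.
For n = 2, k = 2:
S(2, 2) = 1, so
surj = 2! * 1 = 2 * 1 = 2.

2


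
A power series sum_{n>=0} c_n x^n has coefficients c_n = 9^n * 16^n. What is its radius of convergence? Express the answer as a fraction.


By the root test (Cauchy-Hadamard), the radius is R = 1 / limsup_n |c_n|^(1/n).
Here |c_n|^(1/n) = (9^n * 16^n)^(1/n) = 9 * 16 = 144 for all n.
So R = 1/144 = 1/144.

1/144


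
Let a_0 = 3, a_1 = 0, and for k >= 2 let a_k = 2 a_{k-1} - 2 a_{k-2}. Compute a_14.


Iterating the recurrence forward:
a_0 = 3
a_1 = 0
a_2 = 2*0 - 2*3 = -6
a_3 = 2*-6 - 2*0 = -12
a_4 = 2*-12 - 2*-6 = -12
a_5 = 2*-12 - 2*-12 = 0
a_6 = 2*0 - 2*-12 = 24
a_7 = 2*24 - 2*0 = 48
a_8 = 2*48 - 2*24 = 48
a_9 = 2*48 - 2*48 = 0
a_10 = 2*0 - 2*48 = -96
a_11 = 2*-96 - 2*0 = -192
a_12 = 2*-192 - 2*-96 = -192
a_13 = 2*-192 - 2*-192 = 0
a_14 = 2*0 - 2*-192 = 384
So a_14 = 384.

384


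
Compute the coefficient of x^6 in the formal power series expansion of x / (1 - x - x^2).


Let f(x) = sum_{k>=0} a_k x^k. Multiplying f(x) * (1 - x - x^2) = x and matching coefficients gives a_0 = 0, a_1 = 1, and a_k = a_{k-1} + a_{k-2} for k >= 2. These are the Fibonacci numbers F_k.
Iterating from F_0 = 0, F_1 = 1:
F_0=0, F_1=1, F_2=1, F_3=2, F_4=3, F_5=5, F_6=8
F_6 = 8.

8


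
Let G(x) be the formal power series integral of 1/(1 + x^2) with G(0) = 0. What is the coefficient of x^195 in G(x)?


1/(1 + x^2) = sum_{j>=0} (-1)^j x^(2j). Integrating termwise with G(0) = 0:
G(x) = sum_{j>=0} (-1)^j x^(2j+1) / (2j+1) = arctan(x).
Only odd powers are nonzero. For x^195 write 195 = 2*97 + 1, giving
(-1)^97 / 195 = -1/195 = -1/195.

-1/195


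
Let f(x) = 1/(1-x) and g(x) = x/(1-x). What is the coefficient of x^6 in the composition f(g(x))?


First simplify the composition: f(g(x)) = 1/(1 - x/(1-x)) = (1-x)/((1-x) - x) = (1-x)/(1-2x).
Now extract the coefficient. Write (1-x)/(1-2x) = 1/(1-2x) - x/(1-2x).
The coefficient of x^n in 1/(1-2x) is 2^n, and in x/(1-2x) is 2^(n-1) (for n >= 1).
So the coefficient of x^6 is 2^6 - 2^5 = 64 - 32 = 32.

32


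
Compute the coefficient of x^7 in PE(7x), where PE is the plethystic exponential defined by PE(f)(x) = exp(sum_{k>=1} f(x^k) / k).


With f(x) = 7x, the exponent is sum_{k>=1} 7 x^k / k = 7 * (-ln(1 - x)). Exponentiating:
PE(7x) = exp(-7 ln(1 - x)) = 1/(1 - x)^7.
By the negative binomial expansion, [x^n] 1/(1 - x)^7 = C(n + 6, 6).
For n = 7: C(13, 6) = 1716.

1716


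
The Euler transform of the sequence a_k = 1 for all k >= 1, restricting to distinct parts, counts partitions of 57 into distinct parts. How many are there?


Partitions of 57 into distinct parts can be computed via generating function.
Product (1+x)(1+x^2)(1+x^3)...
The coefficient of x^57 = 7917

7917


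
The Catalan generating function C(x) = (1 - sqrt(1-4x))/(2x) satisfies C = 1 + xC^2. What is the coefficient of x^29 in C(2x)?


Substituting x -> 2x scales the n-th coefficient by 2^n, so [x^29] C(2x) = 2^29 * C_29.
C_29 = C(2*29, 29)/(30) = 30067266499541040/30 = 1002242216651368.
So 2^29 * 1002242216651368 = 536870912 * 1002242216651368 = 538074692898521524207616.

538074692898521524207616


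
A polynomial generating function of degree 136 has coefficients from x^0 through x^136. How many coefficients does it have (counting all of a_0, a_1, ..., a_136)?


A polynomial of degree 136 takes the form a_0 + a_1 x + ... + a_136 x^136.
The number of coefficients is 136 + 1 = 137.

137


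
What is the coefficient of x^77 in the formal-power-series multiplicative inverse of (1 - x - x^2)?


Let the inverse be f(x) = sum_{k>=0} a_k x^k. From f(x) * (1 - x - x^2) = 1 and matching coefficients:
 x^0: a_0 = 1.
 x^1: a_1 - a_0 = 0, so a_1 = 1.
 x^k (k >= 2): a_k - a_{k-1} - a_{k-2} = 0, i.e. a_k = a_{k-1} + a_{k-2}.
This is the Fibonacci-type recurrence shifted so that a_0 = a_1 = 1.
Iterating: a_0=1, a_1=1, a_2=2, a_3=3, a_4=5, a_5=8, a_6=13, a_7=21, a_8=34, a_9=55, ...
a_77 = 8944394323791464.

8944394323791464


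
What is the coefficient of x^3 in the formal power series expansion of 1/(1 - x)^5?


The expansion 1/(1 - x)^r = sum_{k>=0} C(k + r - 1, r - 1) x^k follows from the multiset / negative-binomial theorem (or from repeated differentiation of the geometric series).
For r = 5 and k = 3:
C(7, 4) = 5040 / (24 * 6) = 35.

35


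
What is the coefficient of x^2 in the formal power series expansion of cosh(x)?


The Maclaurin series is cosh(t) = sum_{m>=0} t^(2m) / (2m)!, so substituting t = x, only even powers of x are nonzero, with coefficient of x^(2m) equal to 1 / (2m)!.
For x^2 the coefficient is 1/2! = 1/2 = 1/2.

1/2


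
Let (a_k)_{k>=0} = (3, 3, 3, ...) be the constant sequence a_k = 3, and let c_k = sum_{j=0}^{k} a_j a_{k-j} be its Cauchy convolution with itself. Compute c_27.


Since a_j = 3 for all j >= 0, the convolution sum becomes
c_k = sum_{j=0}^{k} 3 * 3 = 9 * (k + 1).
Equivalently, the generating function of (a_k) is 3/(1 - x) and its square is 9/(1 - x)^2 = sum_{k>=0} 9(k + 1) x^k.
For k = 27: 9 * 28 = 252.

252


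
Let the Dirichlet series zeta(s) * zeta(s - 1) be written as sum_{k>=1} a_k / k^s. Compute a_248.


Convolution gives a_k = sum_{d | k} d * 1 = sum_{d | k} d = sigma(k), the sum of positive divisors of k.
For k = 248, the divisors are 1, 2, 4, 8, 31, 62, 124, 248, so
sigma(248) = 1 + 2 + 4 + 8 + 31 + 62 + 124 + 248 = 480.

480


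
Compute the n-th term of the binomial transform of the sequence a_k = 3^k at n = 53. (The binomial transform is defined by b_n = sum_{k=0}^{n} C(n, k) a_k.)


With a_k = 3^k, b_n = sum_{k=0}^{n} C(n, k) 3^k = (1 + 3)^n by the binomial theorem.
For n = 53: (1 + 3)^53 = 4^53 = 81129638414606681695789005144064.

81129638414606681695789005144064


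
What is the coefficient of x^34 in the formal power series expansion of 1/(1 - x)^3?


The negative binomial / multiset identity is
1/(1 - x)^r = sum_{k>=0} C(k + r - 1, r - 1) x^k.
Here r = 3 and k = 34, so the coefficient is
C(34 + 2, 2) = C(36, 2)
= 630

630


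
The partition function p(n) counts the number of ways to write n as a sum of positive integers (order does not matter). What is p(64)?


Using the generating function prod_{k>=1} 1/(1-x^k), we compute p(64).
By dynamic programming over parts 1 through 64:
p(64) = 1741630

1741630


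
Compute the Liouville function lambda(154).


The Liouville function is lambda(k) = (-1)^Omega(k), where Omega(k) counts the prime factors of k with multiplicity.
Factoring: 154 = 2 * 7 * 11, so Omega(154) = 3.
lambda(154) = (-1)^3 = -1.

-1


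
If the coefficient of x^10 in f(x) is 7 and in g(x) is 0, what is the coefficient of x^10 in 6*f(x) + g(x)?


Scalar multiplication scales coefficients: 6 * 7 = 42.
Then add the g coefficient: 42 + 0
= 42

42


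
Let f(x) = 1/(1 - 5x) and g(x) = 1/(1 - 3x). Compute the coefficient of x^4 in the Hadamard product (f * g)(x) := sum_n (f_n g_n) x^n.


f has coefficients f_k = 5^k and g has coefficients g_k = 3^k, so the Hadamard product has coefficient (f*g)_k = 5^k * 3^k = 15^k.
For k = 4: 15^4 = 50625.

50625


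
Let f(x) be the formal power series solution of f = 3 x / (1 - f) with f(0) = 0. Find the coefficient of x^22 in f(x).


Apply Lagrange inversion: f = 3 x * phi(f) with phi(t) = 1/(1 - t), so
[x^n] f = 3^n * (1/n) [t^(n-1)] phi(t)^n = 3^n * (1/n) [t^(n-1)] (1 - t)^(-n) = 3^n * (1/n) C(2n - 2, n - 1) = 3^n * C_{n-1}.
For n = 22: C_21 = C(42, 21) / 22 = 538257874440/22 = 24466267020.
With the 3^22 = 31381059609 factor, the coefficient is 31381059609 * 24466267020 = 767777383764330795180.

767777383764330795180


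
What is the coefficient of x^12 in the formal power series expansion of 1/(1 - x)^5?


The expansion 1/(1 - x)^r = sum_{k>=0} C(k + r - 1, r - 1) x^k follows from the multiset / negative-binomial theorem (or from repeated differentiation of the geometric series).
For r = 5 and k = 12:
C(16, 4) = 20922789888000 / (24 * 479001600) = 1820.

1820


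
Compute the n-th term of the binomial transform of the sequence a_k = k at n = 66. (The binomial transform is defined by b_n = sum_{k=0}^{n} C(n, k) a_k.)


With a_k = k, b_n = sum_{k=0}^{n} C(n, k) k. Using k * C(n, k) = n * C(n-1, k-1) gives b_n = n * sum_{k>=1} C(n-1, k-1) = n * 2^(n-1).
For n = 66: 66 * 2^65 = 66 * 36893488147419103232 = 2434970217729660813312.

2434970217729660813312


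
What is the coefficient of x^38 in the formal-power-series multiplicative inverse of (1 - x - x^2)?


Let the inverse be f(x) = sum_{k>=0} a_k x^k. From f(x) * (1 - x - x^2) = 1 and matching coefficients:
 x^0: a_0 = 1.
 x^1: a_1 - a_0 = 0, so a_1 = 1.
 x^k (k >= 2): a_k - a_{k-1} - a_{k-2} = 0, i.e. a_k = a_{k-1} + a_{k-2}.
This is the Fibonacci-type recurrence shifted so that a_0 = a_1 = 1.
Iterating: a_0=1, a_1=1, a_2=2, a_3=3, a_4=5, a_5=8, a_6=13, a_7=21, a_8=34, a_9=55, ...
a_38 = 63245986.

63245986


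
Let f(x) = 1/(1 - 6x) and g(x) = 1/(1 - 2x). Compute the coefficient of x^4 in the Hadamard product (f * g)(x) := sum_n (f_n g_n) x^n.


f has coefficients f_k = 6^k and g has coefficients g_k = 2^k, so the Hadamard product has coefficient (f*g)_k = 6^k * 2^k = 12^k.
For k = 4: 12^4 = 20736.

20736


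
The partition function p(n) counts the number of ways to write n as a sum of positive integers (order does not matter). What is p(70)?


Using the generating function prod_{k>=1} 1/(1-x^k), we compute p(70).
By dynamic programming over parts 1 through 70:
p(70) = 4087968

4087968


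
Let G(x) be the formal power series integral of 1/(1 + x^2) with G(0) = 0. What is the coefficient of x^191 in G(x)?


1/(1 + x^2) = sum_{j>=0} (-1)^j x^(2j). Integrating termwise with G(0) = 0:
G(x) = sum_{j>=0} (-1)^j x^(2j+1) / (2j+1) = arctan(x).
Only odd powers are nonzero. For x^191 write 191 = 2*95 + 1, giving
(-1)^95 / 191 = -1/191 = -1/191.

-1/191


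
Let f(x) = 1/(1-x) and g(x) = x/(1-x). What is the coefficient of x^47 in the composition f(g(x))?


First simplify the composition: f(g(x)) = 1/(1 - x/(1-x)) = (1-x)/((1-x) - x) = (1-x)/(1-2x).
Now extract the coefficient. Write (1-x)/(1-2x) = 1/(1-2x) - x/(1-2x).
The coefficient of x^n in 1/(1-2x) is 2^n, and in x/(1-2x) is 2^(n-1) (for n >= 1).
So the coefficient of x^47 is 2^47 - 2^46 = 140737488355328 - 70368744177664 = 70368744177664.

70368744177664


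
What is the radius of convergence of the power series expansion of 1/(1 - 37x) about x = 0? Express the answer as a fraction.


Expanding 1/(1 - 37x) = sum_{k>=0} 37^k x^k, the series converges when |37x| < 1, i.e., |x| < 1/37.
So the radius of convergence is 1/37 = 1/37.

1/37


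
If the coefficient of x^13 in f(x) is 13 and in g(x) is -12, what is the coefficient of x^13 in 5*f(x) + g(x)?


Scalar multiplication scales coefficients: 5 * 13 = 65.
Then add the g coefficient: 65 + -12
= 53

53


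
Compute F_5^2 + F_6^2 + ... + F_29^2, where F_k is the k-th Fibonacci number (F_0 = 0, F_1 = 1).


There is a standard identity sum_{k=0}^{N} F_k^2 = F_N * F_{N+1} (proved inductively from the telescoping relation F_k^2 = F_k F_{k+1} - F_{k-1} F_k). Then
sum_{k=5}^{29} F_k^2 = F_29 F_30 - F_4 F_5.
Computing: F_29 = 514229, F_30 = 832040, F_4 = 3, F_5 = 5.
Sum = 514229 * 832040 - 3 * 5 = 427859097145.

427859097145


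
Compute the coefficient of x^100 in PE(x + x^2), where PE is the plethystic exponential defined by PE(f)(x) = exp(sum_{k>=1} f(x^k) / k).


With f(x) = x + x^2, the exponent is sum_{k>=1} (x^k + x^(2k)) / k = -ln(1 - x) - ln(1 - x^2). Exponentiating:
PE(x + x^2) = 1 / ((1 - x)(1 - x^2)).
This is the generating function for partitions of n into parts of size 1 or 2. The number of 2's can be any j in 0..50, and the rest are 1's, so
[x^100] = floor(100/2) + 1 = 51.

51


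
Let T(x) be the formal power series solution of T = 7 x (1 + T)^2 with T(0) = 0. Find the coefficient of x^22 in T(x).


Apply the Lagrange inversion formula: if T = 7 x * phi(T) with phi(t) = (1 + t)^2, then [x^n] T = 7^n * (1/n) [t^(n-1)] phi(t)^n = 7^n * (1/n) [t^(n-1)] (1 + t)^(2n) = 7^n * (1/n) C(2n, n-1).
Using the identity C(2n, n-1) = C(2n, n) * n / (n+1), the unscaled factor equals C(2n, n) / (n+1) = C_n, the n-th Catalan number.
For n = 22: C_22 = C(44, 22) / 23 = 2104098963720/23 = 91482563640.
With the 7^22 = 3909821048582988049 factor, the coefficient is 3909821048582988049 * 91482563640 = 357680452898004736014001938360.

357680452898004736014001938360


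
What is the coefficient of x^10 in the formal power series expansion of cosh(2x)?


The Maclaurin series is cosh(t) = sum_{m>=0} t^(2m) / (2m)!, so substituting t = 2x, only even powers of x are nonzero, with coefficient of x^(2m) equal to 2^(2m) / (2m)!.
For x^10 the coefficient is 2^10/10! = 1024/3628800 = 4/14175.

4/14175


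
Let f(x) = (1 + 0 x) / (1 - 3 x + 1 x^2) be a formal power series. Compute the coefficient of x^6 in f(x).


Write f(x) = sum_{k>=0} a_k x^k. Multiplying both sides by 1 - 3 x + 1 x^2 gives
(1 - 3 x + 1 x^2) sum_{k>=0} a_k x^k = 1 + 0 x.
Matching coefficients:
 x^0: a_0 = 1
 x^1: a_1 - 3 a_0 = 0  =>  a_1 = 3*1 + 0 = 3
 x^k (k >= 2): a_k = 3 a_{k-1} - 1 a_{k-2}.
Iterating: a_2 = 8, a_3 = 21, a_4 = 55, a_5 = 144, a_6 = 377.
So the coefficient of x^6 is 377.

377


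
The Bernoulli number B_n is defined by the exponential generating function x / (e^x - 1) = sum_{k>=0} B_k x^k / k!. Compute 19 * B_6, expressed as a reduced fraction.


Bernoulli numbers can also be computed recursively via B_0 = 1 and sum_{j=0}^{m} C(m+1, j) B_j = 0 for m >= 1. Odd-index Bernoulli numbers vanish for k >= 3.
Computing B_6 = 1/42, so 19 * B_6 = 19 * 1/42 = 19/42.

19/42


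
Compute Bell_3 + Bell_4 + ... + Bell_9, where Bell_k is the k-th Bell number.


Recall Bell_k counts set partitions of a k-set (with Bell_0 = 1 by convention).
Bell_3 through Bell_9: 5, 15, 52, 203, 877, 4140, 21147
Sum = 5 + 15 + 52 + 203 + 877 + 4140 + 21147 = 26439.

26439


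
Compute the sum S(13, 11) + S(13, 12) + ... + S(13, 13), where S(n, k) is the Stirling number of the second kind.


By definition, S(n, k) counts partitions of an n-set into exactly k nonempty blocks.
Computing row n = 13 for k = 11..13:
S(13, k): 2431, 78, 1
Sum = 2510.

2510


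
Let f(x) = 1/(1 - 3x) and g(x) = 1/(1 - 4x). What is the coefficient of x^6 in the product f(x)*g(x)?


The coefficient of x^n in f*g is the Cauchy product: sum_{k=0}^{n} a^k * b^(n-k).
With a=3, b=4, n=6:
sum_{k=0}^{6} 3^k * 4^(6-k)
= 14197

14197


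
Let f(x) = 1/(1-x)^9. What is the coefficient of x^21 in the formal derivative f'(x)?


Differentiate: d/dx [ 1/(1-x)^r ] = r / (1-x)^(r+1).
Here r = 9, so f'(x) = 9 / (1-x)^10.
The expansion of 1/(1-x)^(r+1) has coefficient of x^n equal to C(n+r, r).
So the coefficient of x^21 in f'(x) is
9 * C(30, 9) = 9 * 14307150 = 128764350

128764350


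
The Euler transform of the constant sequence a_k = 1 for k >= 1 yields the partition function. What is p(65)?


The Euler transform converts the sequence a_k = 1 into the number of integer partitions.
Using the recurrence or dynamic programming:
p(65) = 2012558

2012558


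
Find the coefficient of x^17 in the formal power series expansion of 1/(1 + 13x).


Write 1/(1 + c x) = 1/(1 - (-c) x) and apply the geometric-series identity
1/(1 - y) = sum_{k>=0} y^k to get 1/(1 + c x) = sum_{k>=0} (-c)^k x^k.
So the coefficient of x^k is (-c)^k = (-1)^k * c^k.
Here c = 13 and k = 17:
(-13)^17 = -1 * 8650415919381337933 = -8650415919381337933

-8650415919381337933


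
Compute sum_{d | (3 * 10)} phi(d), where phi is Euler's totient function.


First, 3 * 10 = 30. One classical identity is sum_{d | n} phi(d) = n (each k in [1, n] has a unique gcd with n, and among the k's with gcd(k, n) = n/d there are phi(d) of them). So the sum equals 30. We also verify directly:
Divisors of 30: 1, 2, 3, 5, 6, 10, 15, 30.
phi values: 1, 1, 2, 4, 2, 4, 8, 8.
Sum = 30.

30


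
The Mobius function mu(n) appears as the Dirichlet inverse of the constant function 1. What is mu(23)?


23 = 23 (all distinct primes).
mu(23) = (-1)^1 = -1

-1


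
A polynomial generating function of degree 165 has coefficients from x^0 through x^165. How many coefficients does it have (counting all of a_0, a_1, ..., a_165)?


A polynomial of degree 165 takes the form a_0 + a_1 x + ... + a_165 x^165.
The number of coefficients is 165 + 1 = 166.

166


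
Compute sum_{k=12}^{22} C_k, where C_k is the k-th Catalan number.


C_12 through C_22: 208012, 742900, 2674440, 9694845, 35357670, 129644790, 477638700, 1767263190, 6564120420, 24466267020, 91482563640
Sum = 208012 + 742900 + 2674440 + 9694845 + 35357670 + 129644790 + 477638700 + 1767263190 + 6564120420 + 24466267020 + 91482563640
= 124936175627

124936175627


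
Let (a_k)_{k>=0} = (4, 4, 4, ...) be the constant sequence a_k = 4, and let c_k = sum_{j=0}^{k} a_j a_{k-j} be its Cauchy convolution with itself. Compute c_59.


Since a_j = 4 for all j >= 0, the convolution sum becomes
c_k = sum_{j=0}^{k} 4 * 4 = 16 * (k + 1).
Equivalently, the generating function of (a_k) is 4/(1 - x) and its square is 16/(1 - x)^2 = sum_{k>=0} 16(k + 1) x^k.
For k = 59: 16 * 60 = 960.

960


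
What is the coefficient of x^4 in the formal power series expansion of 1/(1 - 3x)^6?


The general identity 1/(1 - c x)^r = sum_{k>=0} c^k C(k + r - 1, r - 1) x^k follows by substituting y = c x into 1/(1 - y)^r = sum_{k>=0} C(k + r - 1, r - 1) y^k.
For c = 3, r = 6, k = 4:
3^4 * C(9, 5) = 81 * 126 = 10206.

10206


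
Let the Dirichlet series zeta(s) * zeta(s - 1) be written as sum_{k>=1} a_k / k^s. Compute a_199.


Convolution gives a_k = sum_{d | k} d * 1 = sum_{d | k} d = sigma(k), the sum of positive divisors of k.
For k = 199, the divisors are 1, 199, so
sigma(199) = 1 + 199 = 200.

200


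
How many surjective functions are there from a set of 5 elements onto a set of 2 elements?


By inclusion-exclusion on which target elements are missed, the number of surjections from an n-set onto a k-set is
surj(n, k) = sum_{j=0}^{k} (-1)^j C(k, j) (k - j)^n.
Equivalently surj(n, k) = k! * S(n, k), where S(n, k) is the Stirling number of the second kind.
For n = 5, k = 2:
S(5, 2) = 15, so
surj = 2! * 15 = 2 * 15 = 30.

30


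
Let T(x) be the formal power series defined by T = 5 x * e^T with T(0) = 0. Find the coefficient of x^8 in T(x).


Apply the Lagrange inversion formula: if T = 5 x * phi(T) with phi(t) = e^t, then
[x^n] T = 5^n * (1/n) [t^(n-1)] phi(t)^n = 5^n * (1/n) [t^(n-1)] e^(n t) = 5^n * (1/n) * n^(n-1) / (n-1)! = 5^n * n^(n-1) / n!.
When c = 1 this is the Cayley count of rooted labeled trees on n vertices, divided by n!.
For n = 8: 5^8 * 8^7 / 8! = 390625 * 2097152/40320 = 1280000000/63.

1280000000/63


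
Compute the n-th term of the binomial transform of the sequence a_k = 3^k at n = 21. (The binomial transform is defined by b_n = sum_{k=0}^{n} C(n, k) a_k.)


With a_k = 3^k, b_n = sum_{k=0}^{n} C(n, k) 3^k = (1 + 3)^n by the binomial theorem.
For n = 21: (1 + 3)^21 = 4^21 = 4398046511104.

4398046511104


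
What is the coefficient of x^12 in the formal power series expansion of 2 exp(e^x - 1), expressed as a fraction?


exp(e^x - 1) is the exponential generating function for the Bell numbers Bell_k: exp(e^x - 1) = sum_{k>=0} Bell_k x^k / k!.
So the coefficient of x^12 in 2 exp(e^x - 1) is 2 Bell_12 / 12!.
Computing: Bell_12 = 4213597 and 12! = 479001600, giving
2 * 4213597/479001600 = 4213597/239500800.

4213597/239500800


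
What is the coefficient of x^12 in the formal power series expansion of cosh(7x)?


The Maclaurin series is cosh(t) = sum_{m>=0} t^(2m) / (2m)!, so substituting t = 7x, only even powers of x are nonzero, with coefficient of x^(2m) equal to 7^(2m) / (2m)!.
For x^12 the coefficient is 7^12/12! = 13841287201/479001600 = 1977326743/68428800.

1977326743/68428800


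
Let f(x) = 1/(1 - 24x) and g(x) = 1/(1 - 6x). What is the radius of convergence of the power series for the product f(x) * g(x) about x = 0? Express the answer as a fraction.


The radius of 1/(1 - 24x) is 1/24 (nearest singularity at x = 1/24), and the radius of 1/(1 - 6x) is 1/6.
The product f(x)*g(x) = 1/((1 - 24x)(1 - 6x)) has singularities at both 1/24 and 1/6, so its radius of convergence is the distance to the nearest one:
min(1/24, 1/6) = 1/24.

1/24


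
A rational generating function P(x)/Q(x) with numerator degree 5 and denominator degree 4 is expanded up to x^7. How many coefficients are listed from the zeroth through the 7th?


Expanding up to x^7 gives the coefficients for x^0, x^1, ..., x^7.
That is 7 + 1 = 8 coefficients in total.

8


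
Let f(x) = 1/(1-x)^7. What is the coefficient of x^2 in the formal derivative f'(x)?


Differentiate: d/dx [ 1/(1-x)^r ] = r / (1-x)^(r+1).
Here r = 7, so f'(x) = 7 / (1-x)^8.
The expansion of 1/(1-x)^(r+1) has coefficient of x^n equal to C(n+r, r).
So the coefficient of x^2 in f'(x) is
7 * C(9, 7) = 7 * 36 = 252

252


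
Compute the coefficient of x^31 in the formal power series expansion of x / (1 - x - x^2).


Let f(x) = sum_{k>=0} a_k x^k. Multiplying f(x) * (1 - x - x^2) = x and matching coefficients gives a_0 = 0, a_1 = 1, and a_k = a_{k-1} + a_{k-2} for k >= 2. These are the Fibonacci numbers F_k.
Iterating from F_0 = 0, F_1 = 1:
F_0=0, F_1=1, F_2=1, F_3=2, F_4=3, F_5=5, F_6=8, F_7=13, F_8=21, F_9=34, ...
F_31 = 1346269.

1346269


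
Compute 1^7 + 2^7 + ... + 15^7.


This power sum has a closed form given by Faulhaber's formula
sum_{k=1}^{m} k^p = (1 / (p + 1)) * sum_{j=0}^{p} C(p + 1, j) B_j m^(p + 1 - j),
but for small m direct computation is fastest:
1 + 128 + 2187 + 16384 + 78125 + 279936 + 823543 + 2097152 + 4782969 + 10000000 + 19487171 + 35831808 + 62748517 + 105413504 + 170859375 = 412420800.

412420800


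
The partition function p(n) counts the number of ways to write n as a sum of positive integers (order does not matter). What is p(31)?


Using the generating function prod_{k>=1} 1/(1-x^k), we compute p(31).
By dynamic programming over parts 1 through 31:
p(31) = 6842

6842


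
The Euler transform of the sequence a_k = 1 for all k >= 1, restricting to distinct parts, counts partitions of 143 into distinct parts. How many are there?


Partitions of 143 into distinct parts can be computed via generating function.
Product (1+x)(1+x^2)(1+x^3)...
The coefficient of x^143 = 11899934

11899934


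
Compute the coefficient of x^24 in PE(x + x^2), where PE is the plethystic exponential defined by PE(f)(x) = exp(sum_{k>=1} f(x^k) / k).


With f(x) = x + x^2, the exponent is sum_{k>=1} (x^k + x^(2k)) / k = -ln(1 - x) - ln(1 - x^2). Exponentiating:
PE(x + x^2) = 1 / ((1 - x)(1 - x^2)).
This is the generating function for partitions of n into parts of size 1 or 2. The number of 2's can be any j in 0..12, and the rest are 1's, so
[x^24] = floor(24/2) + 1 = 13.

13


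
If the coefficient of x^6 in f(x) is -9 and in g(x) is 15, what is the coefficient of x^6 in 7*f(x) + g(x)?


Scalar multiplication scales coefficients: 7 * -9 = -63.
Then add the g coefficient: -63 + 15
= -48

-48


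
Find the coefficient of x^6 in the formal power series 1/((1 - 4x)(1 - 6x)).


By partial fractions or Cauchy convolution:
The coefficient equals sum_{k=0}^{6} 4^k * 6^(6-k).
= 131776

131776


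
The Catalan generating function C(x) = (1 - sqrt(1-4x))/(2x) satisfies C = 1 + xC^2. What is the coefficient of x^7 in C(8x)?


Substituting x -> 8x scales the n-th coefficient by 8^n, so [x^7] C(8x) = 8^7 * C_7.
C_7 = C(2*7, 7)/(8) = 3432/8 = 429.
So 8^7 * 429 = 2097152 * 429 = 899678208.

899678208


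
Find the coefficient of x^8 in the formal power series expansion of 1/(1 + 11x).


Write 1/(1 + c x) = 1/(1 - (-c) x) and apply the geometric-series identity
1/(1 - y) = sum_{k>=0} y^k to get 1/(1 + c x) = sum_{k>=0} (-c)^k x^k.
So the coefficient of x^k is (-c)^k = (-1)^k * c^k.
Here c = 11 and k = 8:
(-11)^8 = 1 * 214358881 = 214358881

214358881


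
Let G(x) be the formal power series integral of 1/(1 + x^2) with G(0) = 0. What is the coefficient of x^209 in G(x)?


1/(1 + x^2) = sum_{j>=0} (-1)^j x^(2j). Integrating termwise with G(0) = 0:
G(x) = sum_{j>=0} (-1)^j x^(2j+1) / (2j+1) = arctan(x).
Only odd powers are nonzero. For x^209 write 209 = 2*104 + 1, giving
(-1)^104 / 209 = 1/209 = 1/209.

1/209


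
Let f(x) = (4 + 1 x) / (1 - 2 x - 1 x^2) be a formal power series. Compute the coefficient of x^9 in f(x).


Write f(x) = sum_{k>=0} a_k x^k. Multiplying both sides by 1 - 2 x - 1 x^2 gives
(1 - 2 x - 1 x^2) sum_{k>=0} a_k x^k = 4 + 1 x.
Matching coefficients:
 x^0: a_0 = 4
 x^1: a_1 - 2 a_0 = 1  =>  a_1 = 2*4 + 1 = 9
 x^k (k >= 2): a_k = 2 a_{k-1} + 1 a_{k-2}.
Iterating: a_2 = 22, a_3 = 53, a_4 = 128, a_5 = 309, a_6 = 746, a_7 = 1801, a_8 = 4348, a_9 = 10497.
So the coefficient of x^9 is 10497.

10497


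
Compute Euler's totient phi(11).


phi(n) counts integers in [1, n] coprime to n. Using the multiplicative formula phi(n) = n * prod_{p | n} (1 - 1/p):
11 = 11, so
phi(11) = 11 * (1 - 1/11) = 10.

10


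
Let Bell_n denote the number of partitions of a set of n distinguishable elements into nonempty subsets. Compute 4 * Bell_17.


Bell_17 can be computed from the Bell triangle or from Dobinski's identity Bell_n = (1/e) * sum_{k>=0} k^n / k!.
Computing Bell_17 = 82864869804.
Then 4 * 82864869804 = 331459479216.

331459479216


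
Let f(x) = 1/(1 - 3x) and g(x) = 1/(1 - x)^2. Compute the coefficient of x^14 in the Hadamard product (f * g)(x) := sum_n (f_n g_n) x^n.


f has coefficients f_k = 3^k. For g = 1/(1 - x)^2 the coefficient is g_k = C(k + 1, 1) = k + 1. The Hadamard coefficient is (f * g)_k = 3^k * (k + 1).
For k = 14: 3^14 * 15 = 4782969 * 15 = 71744535.

71744535


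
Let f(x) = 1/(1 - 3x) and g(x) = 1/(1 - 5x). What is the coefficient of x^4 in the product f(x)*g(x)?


The coefficient of x^n in f*g is the Cauchy product: sum_{k=0}^{n} a^k * b^(n-k).
With a=3, b=5, n=4:
sum_{k=0}^{4} 3^k * 5^(4-k)
= 1441

1441


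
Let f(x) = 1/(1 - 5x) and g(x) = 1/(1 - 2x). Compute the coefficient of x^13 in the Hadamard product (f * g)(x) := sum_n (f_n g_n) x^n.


f has coefficients f_k = 5^k and g has coefficients g_k = 2^k, so the Hadamard product has coefficient (f*g)_k = 5^k * 2^k = 10^k.
For k = 13: 10^13 = 10000000000000.

10000000000000


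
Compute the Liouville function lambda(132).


The Liouville function is lambda(k) = (-1)^Omega(k), where Omega(k) counts the prime factors of k with multiplicity.
Factoring: 132 = 2 * 2 * 3 * 11, so Omega(132) = 4.
lambda(132) = (-1)^4 = 1.

1


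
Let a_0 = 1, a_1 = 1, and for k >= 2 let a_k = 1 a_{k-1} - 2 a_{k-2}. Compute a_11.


Iterating the recurrence forward:
a_0 = 1
a_1 = 1
a_2 = 1*1 - 2*1 = -1
a_3 = 1*-1 - 2*1 = -3
a_4 = 1*-3 - 2*-1 = -1
a_5 = 1*-1 - 2*-3 = 5
a_6 = 1*5 - 2*-1 = 7
a_7 = 1*7 - 2*5 = -3
a_8 = 1*-3 - 2*7 = -17
a_9 = 1*-17 - 2*-3 = -11
a_10 = 1*-11 - 2*-17 = 23
a_11 = 1*23 - 2*-11 = 45
So a_11 = 45.

45


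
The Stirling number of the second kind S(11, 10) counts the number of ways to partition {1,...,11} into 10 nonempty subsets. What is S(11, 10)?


Using the explicit formula S(n,k) = (1/k!) sum_{j=0}^{k} (-1)^(k-j) C(k,j) j^n:
S(11, 10) = 55
Equivalently, S(n,k) is n! times the coefficient of x^n in the EGF (e^x - 1)^k / k!.

55


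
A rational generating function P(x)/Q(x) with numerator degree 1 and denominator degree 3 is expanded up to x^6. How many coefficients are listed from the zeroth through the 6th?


Expanding up to x^6 gives the coefficients for x^0, x^1, ..., x^6.
That is 6 + 1 = 7 coefficients in total.

7


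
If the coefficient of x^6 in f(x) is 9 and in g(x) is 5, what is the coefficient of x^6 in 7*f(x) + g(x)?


Scalar multiplication scales coefficients: 7 * 9 = 63.
Then add the g coefficient: 63 + 5
= 68

68


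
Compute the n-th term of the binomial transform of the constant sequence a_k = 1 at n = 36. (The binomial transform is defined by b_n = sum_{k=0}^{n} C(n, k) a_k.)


With a_k = 1 for all k, b_n = sum_{k=0}^{n} C(n, k) = 2^n by the binomial theorem.
For n = 36: 2^36 = 68719476736.

68719476736


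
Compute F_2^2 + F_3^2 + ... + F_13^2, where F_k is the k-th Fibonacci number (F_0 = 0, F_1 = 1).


There is a standard identity sum_{k=0}^{N} F_k^2 = F_N * F_{N+1} (proved inductively from the telescoping relation F_k^2 = F_k F_{k+1} - F_{k-1} F_k). Then
sum_{k=2}^{13} F_k^2 = F_13 F_14 - F_1 F_2.
Computing: F_13 = 233, F_14 = 377, F_1 = 1, F_2 = 1.
Sum = 233 * 377 - 1 * 1 = 87840.

87840


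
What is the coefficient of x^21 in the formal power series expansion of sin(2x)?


The Maclaurin series is sin(t) = sum_{k>=0} (-1)^k t^(2k+1) / (2k+1)!, so substituting t = 2x, only odd powers of x are nonzero, with coefficient of x^(2k+1) equal to (-1)^k 2^(2k+1) / (2k+1)!.
Write 21 = 2*10 + 1, giving the coefficient (-1)^10 * 2^21 / 21! = 2097152/51090942171709440000 = 8/194896477400625.

8/194896477400625


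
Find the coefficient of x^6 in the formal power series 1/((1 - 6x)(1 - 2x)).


By partial fractions or Cauchy convolution:
The coefficient equals sum_{k=0}^{6} 6^k * 2^(6-k).
= 69952

69952


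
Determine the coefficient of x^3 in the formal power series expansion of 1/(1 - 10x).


The geometric series identity gives 1/(1 - c x) = sum_{k>=0} c^k x^k, so the coefficient of x^k is c^k.
Here c = 10 and k = 3.
Computing: 10^3 = 1000

1000


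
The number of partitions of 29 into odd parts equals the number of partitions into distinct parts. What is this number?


Computing partitions of 29 into odd parts (1, 3, 5, ...):
Using the generating function prod_{k>=0} 1/(1-x^(2k+1)),
the count is 256

256


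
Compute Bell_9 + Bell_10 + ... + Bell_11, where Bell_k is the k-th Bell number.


Recall Bell_k counts set partitions of a k-set (with Bell_0 = 1 by convention).
Bell_9 through Bell_11: 21147, 115975, 678570
Sum = 21147 + 115975 + 678570 = 815692.

815692


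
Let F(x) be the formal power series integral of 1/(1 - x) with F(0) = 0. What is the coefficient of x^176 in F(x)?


1/(1 - x) = sum_{k>=0} x^k. Integrating termwise and using F(0) = 0 gives
F(x) = sum_{k>=0} x^(k+1) / (k+1) = sum_{m>=1} x^m / m = -ln(1 - x).
So the coefficient of x^176 is 1/176 = 1/176.

1/176


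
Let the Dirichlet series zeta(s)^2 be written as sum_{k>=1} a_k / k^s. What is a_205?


The Dirichlet convolution of the constant function 1 with itself gives (1 * 1)(k) = sum_{d | k} 1 = d(k), the number of positive divisors of k.
Since zeta(s) = sum_{k>=1} 1/k^s, we have zeta(s)^2 = sum_{k>=1} d(k)/k^s, so a_k = d(k).
For k = 205: the divisors are 1, 5, 41, 205.
Count = 4.

4
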